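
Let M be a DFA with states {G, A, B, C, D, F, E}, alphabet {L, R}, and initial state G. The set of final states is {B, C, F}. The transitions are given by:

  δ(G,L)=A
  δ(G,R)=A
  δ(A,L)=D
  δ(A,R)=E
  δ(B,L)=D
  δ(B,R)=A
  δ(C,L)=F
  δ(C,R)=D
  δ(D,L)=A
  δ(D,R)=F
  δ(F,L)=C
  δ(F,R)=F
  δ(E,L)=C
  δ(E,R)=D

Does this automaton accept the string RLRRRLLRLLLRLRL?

G → A → D → F → F → F → C → F → F → C → F → C → D → A → E → C
End state C is accepting.

Yes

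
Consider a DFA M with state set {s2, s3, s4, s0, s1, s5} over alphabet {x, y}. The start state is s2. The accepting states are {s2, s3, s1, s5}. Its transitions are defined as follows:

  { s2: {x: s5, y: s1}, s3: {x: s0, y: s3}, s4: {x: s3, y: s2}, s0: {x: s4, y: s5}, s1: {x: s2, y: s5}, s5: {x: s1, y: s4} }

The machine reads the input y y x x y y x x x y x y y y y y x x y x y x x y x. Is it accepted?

Yes

s2 → s1 → s5 → s1 → s2 → s1 → s5 → s1 → s2 → s5 → s4 → s3 → s3 → s3 → s3 → s3 → s3 → s0 → s4 → s2 → s5 → s4 → s3 → s0 → s5 → s1
End state s1 is accepting.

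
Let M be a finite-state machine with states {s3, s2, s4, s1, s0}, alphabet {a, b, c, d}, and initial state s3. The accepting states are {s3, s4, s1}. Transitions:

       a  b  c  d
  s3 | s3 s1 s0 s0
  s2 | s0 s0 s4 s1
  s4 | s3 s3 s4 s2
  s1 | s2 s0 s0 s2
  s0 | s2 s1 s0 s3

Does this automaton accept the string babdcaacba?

No

start at s3
read 'b': s3 → s1
read 'a': s1 → s2
read 'b': s2 → s0
read 'd': s0 → s3
read 'c': s3 → s0
read 'a': s0 → s2
read 'a': s2 → s0
read 'c': s0 → s0
read 'b': s0 → s1
read 'a': s1 → s2
End state s2 is not accepting.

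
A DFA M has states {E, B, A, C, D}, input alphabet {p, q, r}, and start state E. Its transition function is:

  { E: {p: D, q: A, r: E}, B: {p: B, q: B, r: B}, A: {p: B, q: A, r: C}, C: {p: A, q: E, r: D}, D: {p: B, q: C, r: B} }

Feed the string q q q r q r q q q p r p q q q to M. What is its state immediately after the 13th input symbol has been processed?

B

Trace: E -q-> A -q-> A -q-> A -r-> C -q-> E -r-> E -q-> A -q-> A -q-> A -p-> B -r-> B -p-> B -q-> B
After 13 symbols: B.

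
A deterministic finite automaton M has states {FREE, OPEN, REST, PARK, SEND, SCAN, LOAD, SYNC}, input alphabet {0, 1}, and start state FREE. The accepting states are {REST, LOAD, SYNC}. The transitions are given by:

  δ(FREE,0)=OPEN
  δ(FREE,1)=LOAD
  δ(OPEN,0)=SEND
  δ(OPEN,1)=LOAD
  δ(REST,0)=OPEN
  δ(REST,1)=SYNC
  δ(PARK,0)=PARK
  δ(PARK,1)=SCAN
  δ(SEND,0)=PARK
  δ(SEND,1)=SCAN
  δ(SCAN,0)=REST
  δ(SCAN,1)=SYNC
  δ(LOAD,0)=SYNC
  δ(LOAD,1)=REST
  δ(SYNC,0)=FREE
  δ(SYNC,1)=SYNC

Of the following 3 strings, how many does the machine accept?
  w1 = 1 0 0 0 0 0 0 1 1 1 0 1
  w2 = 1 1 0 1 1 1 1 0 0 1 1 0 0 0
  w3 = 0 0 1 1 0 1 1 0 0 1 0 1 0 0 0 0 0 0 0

1

w1: FREE → LOAD → SYNC → FREE → OPEN → SEND → PARK → PARK → SCAN → SYNC → SYNC → FREE → LOAD  → end LOAD, accepted
w2: FREE → LOAD → REST → OPEN → LOAD → REST → SYNC → SYNC → FREE → OPEN → LOAD → REST → OPEN → SEND → PARK  → end PARK, rejected
w3: FREE → OPEN → SEND → SCAN → SYNC → FREE → LOAD → REST → OPEN → SEND → SCAN → REST → SYNC → FREE → OPEN → SEND → PARK → PARK → PARK → PARK  → end PARK, rejected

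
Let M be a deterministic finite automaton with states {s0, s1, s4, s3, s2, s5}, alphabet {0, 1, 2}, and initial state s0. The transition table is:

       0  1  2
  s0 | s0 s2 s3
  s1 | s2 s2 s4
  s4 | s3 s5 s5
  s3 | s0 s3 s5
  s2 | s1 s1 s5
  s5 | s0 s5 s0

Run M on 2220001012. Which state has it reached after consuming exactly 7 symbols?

s2

Trace: s0 -2-> s3 -2-> s5 -2-> s0 -0-> s0 -0-> s0 -0-> s0 -1-> s2
After 7 symbols: s2.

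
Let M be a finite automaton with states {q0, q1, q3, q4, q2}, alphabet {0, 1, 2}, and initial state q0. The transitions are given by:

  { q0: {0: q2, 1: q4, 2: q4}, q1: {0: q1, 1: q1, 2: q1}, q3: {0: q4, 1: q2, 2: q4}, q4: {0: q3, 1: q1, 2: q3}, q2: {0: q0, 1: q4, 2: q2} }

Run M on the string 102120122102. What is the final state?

q1

start at q0
read '1': q0 → q4
read '0': q4 → q3
read '2': q3 → q4
read '1': q4 → q1
read '2': q1 → q1
read '0': q1 → q1
read '1': q1 → q1
read '2': q1 → q1
read '2': q1 → q1
read '1': q1 → q1
read '0': q1 → q1
read '2': q1 → q1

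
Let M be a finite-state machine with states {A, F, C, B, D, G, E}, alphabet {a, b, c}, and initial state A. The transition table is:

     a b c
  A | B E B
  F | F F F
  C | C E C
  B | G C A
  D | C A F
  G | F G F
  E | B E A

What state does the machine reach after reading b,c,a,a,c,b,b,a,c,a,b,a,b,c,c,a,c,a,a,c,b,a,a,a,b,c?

F

Trace: A -b-> E -c-> A -a-> B -a-> G -c-> F -b-> F -b-> F -a-> F -c-> F -a-> F -b-> F -a-> F -b-> F -c-> F -c-> F -a-> F -c-> F -a-> F -a-> F -c-> F -b-> F -a-> F -a-> F -a-> F -b-> F -c-> F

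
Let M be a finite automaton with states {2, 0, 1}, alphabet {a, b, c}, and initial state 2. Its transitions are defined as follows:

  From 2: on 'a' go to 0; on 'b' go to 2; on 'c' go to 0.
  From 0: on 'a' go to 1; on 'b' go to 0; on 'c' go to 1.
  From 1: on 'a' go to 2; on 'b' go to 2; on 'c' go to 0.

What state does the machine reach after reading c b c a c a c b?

0

Trace: 2 -c-> 0 -b-> 0 -c-> 1 -a-> 2 -c-> 0 -a-> 1 -c-> 0 -b-> 0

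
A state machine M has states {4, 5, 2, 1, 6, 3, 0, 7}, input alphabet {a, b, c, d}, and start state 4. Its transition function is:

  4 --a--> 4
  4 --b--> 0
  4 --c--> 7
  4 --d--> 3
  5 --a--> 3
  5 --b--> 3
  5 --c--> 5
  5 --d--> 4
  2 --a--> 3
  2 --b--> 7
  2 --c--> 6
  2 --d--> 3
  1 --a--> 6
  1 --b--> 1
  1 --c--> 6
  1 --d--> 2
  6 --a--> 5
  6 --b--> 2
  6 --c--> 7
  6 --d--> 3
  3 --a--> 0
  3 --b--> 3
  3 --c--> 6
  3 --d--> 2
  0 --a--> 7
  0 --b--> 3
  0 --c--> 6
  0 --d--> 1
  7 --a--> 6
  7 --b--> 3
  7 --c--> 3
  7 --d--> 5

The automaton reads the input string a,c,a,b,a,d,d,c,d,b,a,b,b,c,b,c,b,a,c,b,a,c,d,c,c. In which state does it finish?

7

start at 4
read 'a': 4 → 4
read 'c': 4 → 7
read 'a': 7 → 6
read 'b': 6 → 2
read 'a': 2 → 3
read 'd': 3 → 2
read 'd': 2 → 3
read 'c': 3 → 6
read 'd': 6 → 3
read 'b': 3 → 3
read 'a': 3 → 0
read 'b': 0 → 3
read 'b': 3 → 3
read 'c': 3 → 6
read 'b': 6 → 2
read 'c': 2 → 6
read 'b': 6 → 2
read 'a': 2 → 3
read 'c': 3 → 6
read 'b': 6 → 2
read 'a': 2 → 3
read 'c': 3 → 6
read 'd': 6 → 3
read 'c': 3 → 6
read 'c': 6 → 7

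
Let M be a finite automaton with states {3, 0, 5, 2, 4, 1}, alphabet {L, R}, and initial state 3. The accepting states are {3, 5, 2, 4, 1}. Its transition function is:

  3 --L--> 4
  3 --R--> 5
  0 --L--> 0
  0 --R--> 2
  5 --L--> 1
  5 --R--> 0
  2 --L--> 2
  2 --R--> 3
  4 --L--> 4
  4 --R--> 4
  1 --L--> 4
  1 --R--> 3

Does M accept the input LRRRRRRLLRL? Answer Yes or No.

Yes

Trace: 3 -L-> 4 -R-> 4 -R-> 4 -R-> 4 -R-> 4 -R-> 4 -R-> 4 -L-> 4 -L-> 4 -R-> 4 -L-> 4
End state 4 is accepting.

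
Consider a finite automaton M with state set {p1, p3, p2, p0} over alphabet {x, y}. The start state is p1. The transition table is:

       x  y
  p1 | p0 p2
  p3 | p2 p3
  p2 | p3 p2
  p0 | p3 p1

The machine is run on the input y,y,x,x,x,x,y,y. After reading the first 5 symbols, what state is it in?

p3

p1 → p2 → p2 → p3 → p2 → p3
After 5 symbols: p3.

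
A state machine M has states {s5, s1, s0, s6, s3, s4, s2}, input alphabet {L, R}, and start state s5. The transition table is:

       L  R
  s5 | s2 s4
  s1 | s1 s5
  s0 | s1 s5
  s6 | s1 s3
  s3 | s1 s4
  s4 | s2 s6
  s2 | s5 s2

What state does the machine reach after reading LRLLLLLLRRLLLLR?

s5 → s2 → s2 → s5 → s2 → s5 → s2 → s5 → s2 → s2 → s2 → s5 → s2 → s5 → s2 → s2

s2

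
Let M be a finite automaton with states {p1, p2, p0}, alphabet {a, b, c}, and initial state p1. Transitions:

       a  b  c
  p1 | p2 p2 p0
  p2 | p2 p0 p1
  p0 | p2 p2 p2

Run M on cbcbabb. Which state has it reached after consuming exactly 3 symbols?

start at p1
read 'c': p1 → p0
read 'b': p0 → p2
read 'c': p2 → p1
After 3 symbols: p1.

p1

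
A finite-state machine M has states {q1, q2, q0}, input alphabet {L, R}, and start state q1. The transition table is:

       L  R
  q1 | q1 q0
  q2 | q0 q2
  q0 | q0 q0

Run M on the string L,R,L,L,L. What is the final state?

start at q1
read 'L': q1 → q1
read 'R': q1 → q0
read 'L': q0 → q0
read 'L': q0 → q0
read 'L': q0 → q0

q0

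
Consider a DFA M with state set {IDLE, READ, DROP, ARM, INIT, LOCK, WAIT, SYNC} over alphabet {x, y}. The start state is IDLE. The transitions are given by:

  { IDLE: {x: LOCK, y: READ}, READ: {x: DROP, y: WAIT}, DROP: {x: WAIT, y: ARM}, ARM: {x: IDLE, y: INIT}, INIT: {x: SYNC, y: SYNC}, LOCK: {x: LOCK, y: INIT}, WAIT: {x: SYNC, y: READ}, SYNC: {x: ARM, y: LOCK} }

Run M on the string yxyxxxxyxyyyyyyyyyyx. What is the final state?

Trace: IDLE -y-> READ -x-> DROP -y-> ARM -x-> IDLE -x-> LOCK -x-> LOCK -x-> LOCK -y-> INIT -x-> SYNC -y-> LOCK -y-> INIT -y-> SYNC -y-> LOCK -y-> INIT -y-> SYNC -y-> LOCK -y-> INIT -y-> SYNC -y-> LOCK -x-> LOCK

LOCK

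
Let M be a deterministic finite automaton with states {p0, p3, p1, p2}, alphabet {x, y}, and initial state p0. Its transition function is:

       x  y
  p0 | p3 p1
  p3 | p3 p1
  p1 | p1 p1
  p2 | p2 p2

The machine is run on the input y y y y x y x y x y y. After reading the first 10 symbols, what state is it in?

p0 → p1 → p1 → p1 → p1 → p1 → p1 → p1 → p1 → p1 → p1
After 10 symbols: p1.

p1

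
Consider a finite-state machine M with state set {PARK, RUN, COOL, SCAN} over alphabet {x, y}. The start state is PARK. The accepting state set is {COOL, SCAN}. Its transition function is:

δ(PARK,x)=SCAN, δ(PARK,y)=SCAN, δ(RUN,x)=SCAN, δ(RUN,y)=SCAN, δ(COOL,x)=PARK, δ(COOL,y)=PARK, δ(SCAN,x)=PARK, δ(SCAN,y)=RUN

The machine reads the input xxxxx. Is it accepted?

Trace: PARK -x-> SCAN -x-> PARK -x-> SCAN -x-> PARK -x-> SCAN
End state SCAN is accepting.

Yes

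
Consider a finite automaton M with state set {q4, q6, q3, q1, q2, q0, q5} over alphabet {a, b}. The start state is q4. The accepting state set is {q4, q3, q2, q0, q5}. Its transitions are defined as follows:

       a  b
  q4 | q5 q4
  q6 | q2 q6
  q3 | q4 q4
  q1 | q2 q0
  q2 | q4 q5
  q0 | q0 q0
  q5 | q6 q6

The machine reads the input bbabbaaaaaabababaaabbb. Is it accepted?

start at q4
read 'b': q4 → q4
read 'b': q4 → q4
read 'a': q4 → q5
read 'b': q5 → q6
read 'b': q6 → q6
read 'a': q6 → q2
read 'a': q2 → q4
read 'a': q4 → q5
read 'a': q5 → q6
read 'a': q6 → q2
read 'a': q2 → q4
read 'b': q4 → q4
read 'a': q4 → q5
read 'b': q5 → q6
read 'a': q6 → q2
read 'b': q2 → q5
read 'a': q5 → q6
read 'a': q6 → q2
read 'a': q2 → q4
read 'b': q4 → q4
read 'b': q4 → q4
read 'b': q4 → q4
End state q4 is accepting.

Yes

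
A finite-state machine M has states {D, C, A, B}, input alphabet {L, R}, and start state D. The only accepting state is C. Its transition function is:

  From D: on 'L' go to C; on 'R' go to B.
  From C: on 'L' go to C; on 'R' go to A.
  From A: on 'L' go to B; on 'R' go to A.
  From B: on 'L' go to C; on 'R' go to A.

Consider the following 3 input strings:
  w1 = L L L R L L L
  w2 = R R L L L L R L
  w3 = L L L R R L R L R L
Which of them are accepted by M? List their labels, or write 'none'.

w1: D → C → C → C → A → B → C → C  → end C, accepted
w2: D → B → A → B → C → C → C → A → B  → end B, rejected
w3: D → C → C → C → A → A → B → A → B → A → B  → end B, rejected

w1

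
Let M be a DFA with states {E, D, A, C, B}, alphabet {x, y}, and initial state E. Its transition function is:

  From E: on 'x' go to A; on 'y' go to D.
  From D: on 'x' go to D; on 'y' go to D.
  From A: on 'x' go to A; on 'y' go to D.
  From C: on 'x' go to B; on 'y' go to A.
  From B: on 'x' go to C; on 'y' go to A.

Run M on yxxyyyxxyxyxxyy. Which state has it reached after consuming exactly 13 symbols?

D

start at E
read 'y': E → D
read 'x': D → D
read 'x': D → D
read 'y': D → D
read 'y': D → D
read 'y': D → D
read 'x': D → D
read 'x': D → D
read 'y': D → D
read 'x': D → D
read 'y': D → D
read 'x': D → D
read 'x': D → D
After 13 symbols: D.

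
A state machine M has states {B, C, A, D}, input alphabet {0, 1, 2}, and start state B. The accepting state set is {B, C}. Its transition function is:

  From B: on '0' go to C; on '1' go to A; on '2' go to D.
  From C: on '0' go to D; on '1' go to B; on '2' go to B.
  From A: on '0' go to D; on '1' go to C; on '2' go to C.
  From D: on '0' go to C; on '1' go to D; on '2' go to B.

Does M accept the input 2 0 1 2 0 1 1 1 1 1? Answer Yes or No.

No

Trace: B -2-> D -0-> C -1-> B -2-> D -0-> C -1-> B -1-> A -1-> C -1-> B -1-> A
End state A is not accepting.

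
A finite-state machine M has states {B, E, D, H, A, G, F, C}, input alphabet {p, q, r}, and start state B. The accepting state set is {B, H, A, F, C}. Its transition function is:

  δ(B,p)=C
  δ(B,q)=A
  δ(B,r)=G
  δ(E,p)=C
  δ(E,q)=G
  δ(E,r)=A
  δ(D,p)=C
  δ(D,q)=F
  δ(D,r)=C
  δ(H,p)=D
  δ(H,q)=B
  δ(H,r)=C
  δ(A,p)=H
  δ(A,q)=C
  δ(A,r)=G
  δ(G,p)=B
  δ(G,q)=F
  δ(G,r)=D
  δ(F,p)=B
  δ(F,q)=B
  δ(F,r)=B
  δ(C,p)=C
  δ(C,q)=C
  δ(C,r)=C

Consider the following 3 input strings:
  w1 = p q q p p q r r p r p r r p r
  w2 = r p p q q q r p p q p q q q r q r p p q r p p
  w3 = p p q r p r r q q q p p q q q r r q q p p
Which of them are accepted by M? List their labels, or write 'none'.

w1, w2, w3

w1: B → C → C → C → C → C → C → C → C → C → C → C → C → C → C → C  → end C, accepted
w2: B → G → B → C → C → C → C → C → C → C → C → C → C → C → C → C → C → C → C → C → C → C → C → C  → end C, accepted
w3: B → C → C → C → C → C → C → C → C → C → C → C → C → C → C → C → C → C → C → C → C → C  → end C, accepted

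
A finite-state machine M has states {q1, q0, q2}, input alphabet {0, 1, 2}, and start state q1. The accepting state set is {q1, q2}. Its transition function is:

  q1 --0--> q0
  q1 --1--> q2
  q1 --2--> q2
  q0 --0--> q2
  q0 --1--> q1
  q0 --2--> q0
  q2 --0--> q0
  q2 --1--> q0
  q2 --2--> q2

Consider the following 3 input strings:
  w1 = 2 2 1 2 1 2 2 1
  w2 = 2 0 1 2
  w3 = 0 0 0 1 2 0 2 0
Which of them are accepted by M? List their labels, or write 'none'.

w2, w3

w1: Trace: q1 -2-> q2 -2-> q2 -1-> q0 -2-> q0 -1-> q1 -2-> q2 -2-> q2 -1-> q0  → end q0, rejected
w2: Trace: q1 -2-> q2 -0-> q0 -1-> q1 -2-> q2  → end q2, accepted
w3: Trace: q1 -0-> q0 -0-> q2 -0-> q0 -1-> q1 -2-> q2 -0-> q0 -2-> q0 -0-> q2  → end q2, accepted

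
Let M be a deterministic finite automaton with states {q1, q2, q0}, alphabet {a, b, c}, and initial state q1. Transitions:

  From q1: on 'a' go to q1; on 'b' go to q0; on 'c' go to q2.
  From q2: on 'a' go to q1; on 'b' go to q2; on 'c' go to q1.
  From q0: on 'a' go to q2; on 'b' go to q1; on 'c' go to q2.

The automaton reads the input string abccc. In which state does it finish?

q2

start at q1
read 'a': q1 → q1
read 'b': q1 → q0
read 'c': q0 → q2
read 'c': q2 → q1
read 'c': q1 → q2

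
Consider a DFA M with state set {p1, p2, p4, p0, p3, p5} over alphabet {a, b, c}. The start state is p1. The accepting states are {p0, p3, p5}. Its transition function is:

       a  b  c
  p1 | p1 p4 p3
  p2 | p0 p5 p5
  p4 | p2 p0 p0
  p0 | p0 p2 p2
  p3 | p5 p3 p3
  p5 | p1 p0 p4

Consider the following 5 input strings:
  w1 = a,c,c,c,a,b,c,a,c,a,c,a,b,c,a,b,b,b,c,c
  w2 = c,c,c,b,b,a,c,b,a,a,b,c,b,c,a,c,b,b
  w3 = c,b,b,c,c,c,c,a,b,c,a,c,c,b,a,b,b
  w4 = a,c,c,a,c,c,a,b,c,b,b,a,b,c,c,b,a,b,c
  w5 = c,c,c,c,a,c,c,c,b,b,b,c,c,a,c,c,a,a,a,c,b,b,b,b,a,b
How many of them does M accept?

w1:
  start at p1
  read 'a': p1 → p1
  read 'c': p1 → p3
  read 'c': p3 → p3
  read 'c': p3 → p3
  read 'a': p3 → p5
  read 'b': p5 → p0
  read 'c': p0 → p2
  read 'a': p2 → p0
  read 'c': p0 → p2
  read 'a': p2 → p0
  read 'c': p0 → p2
  read 'a': p2 → p0
  read 'b': p0 → p2
  read 'c': p2 → p5
  read 'a': p5 → p1
  read 'b': p1 → p4
  read 'b': p4 → p0
  read 'b': p0 → p2
  read 'c': p2 → p5
  read 'c': p5 → p4
  end p4, rejected
w2:
  start at p1
  read 'c': p1 → p3
  read 'c': p3 → p3
  read 'c': p3 → p3
  read 'b': p3 → p3
  read 'b': p3 → p3
  read 'a': p3 → p5
  read 'c': p5 → p4
  read 'b': p4 → p0
  read 'a': p0 → p0
  read 'a': p0 → p0
  read 'b': p0 → p2
  read 'c': p2 → p5
  read 'b': p5 → p0
  read 'c': p0 → p2
  read 'a': p2 → p0
  read 'c': p0 → p2
  read 'b': p2 → p5
  read 'b': p5 → p0
  end p0, accepted
w3:
  start at p1
  read 'c': p1 → p3
  read 'b': p3 → p3
  read 'b': p3 → p3
  read 'c': p3 → p3
  read 'c': p3 → p3
  read 'c': p3 → p3
  read 'c': p3 → p3
  read 'a': p3 → p5
  read 'b': p5 → p0
  read 'c': p0 → p2
  read 'a': p2 → p0
  read 'c': p0 → p2
  read 'c': p2 → p5
  read 'b': p5 → p0
  read 'a': p0 → p0
  read 'b': p0 → p2
  read 'b': p2 → p5
  end p5, accepted
w4:
  start at p1
  read 'a': p1 → p1
  read 'c': p1 → p3
  read 'c': p3 → p3
  read 'a': p3 → p5
  read 'c': p5 → p4
  read 'c': p4 → p0
  read 'a': p0 → p0
  read 'b': p0 → p2
  read 'c': p2 → p5
  read 'b': p5 → p0
  read 'b': p0 → p2
  read 'a': p2 → p0
  read 'b': p0 → p2
  read 'c': p2 → p5
  read 'c': p5 → p4
  read 'b': p4 → p0
  read 'a': p0 → p0
  read 'b': p0 → p2
  read 'c': p2 → p5
  end p5, accepted
w5:
  start at p1
  read 'c': p1 → p3
  read 'c': p3 → p3
  read 'c': p3 → p3
  read 'c': p3 → p3
  read 'a': p3 → p5
  read 'c': p5 → p4
  read 'c': p4 → p0
  read 'c': p0 → p2
  read 'b': p2 → p5
  read 'b': p5 → p0
  read 'b': p0 → p2
  read 'c': p2 → p5
  read 'c': p5 → p4
  read 'a': p4 → p2
  read 'c': p2 → p5
  read 'c': p5 → p4
  read 'a': p4 → p2
  read 'a': p2 → p0
  read 'a': p0 → p0
  read 'c': p0 → p2
  read 'b': p2 → p5
  read 'b': p5 → p0
  read 'b': p0 → p2
  read 'b': p2 → p5
  read 'a': p5 → p1
  read 'b': p1 → p4
  end p4, rejected

3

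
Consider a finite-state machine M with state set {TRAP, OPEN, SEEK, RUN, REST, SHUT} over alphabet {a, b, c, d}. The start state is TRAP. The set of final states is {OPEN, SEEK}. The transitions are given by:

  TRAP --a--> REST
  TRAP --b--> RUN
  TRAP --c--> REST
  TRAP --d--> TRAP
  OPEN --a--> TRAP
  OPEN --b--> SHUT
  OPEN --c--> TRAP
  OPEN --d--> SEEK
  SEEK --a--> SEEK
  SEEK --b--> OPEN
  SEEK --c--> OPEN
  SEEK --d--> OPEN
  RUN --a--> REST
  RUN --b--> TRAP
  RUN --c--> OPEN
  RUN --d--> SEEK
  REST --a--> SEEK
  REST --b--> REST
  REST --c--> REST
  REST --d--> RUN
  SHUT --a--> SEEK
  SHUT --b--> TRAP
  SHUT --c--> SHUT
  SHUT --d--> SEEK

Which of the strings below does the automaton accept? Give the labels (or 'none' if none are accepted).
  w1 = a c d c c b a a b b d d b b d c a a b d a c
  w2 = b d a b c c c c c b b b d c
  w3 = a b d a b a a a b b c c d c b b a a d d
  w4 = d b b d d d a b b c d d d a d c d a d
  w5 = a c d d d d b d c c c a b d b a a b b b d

w1: TRAP → REST → REST → RUN → OPEN → TRAP → RUN → REST → SEEK → OPEN → SHUT → SEEK → OPEN → SHUT → TRAP → TRAP → REST → SEEK → SEEK → OPEN → SEEK → SEEK → OPEN  → end OPEN, accepted
w2: TRAP → RUN → SEEK → SEEK → OPEN → TRAP → REST → REST → REST → REST → REST → REST → REST → RUN → OPEN  → end OPEN, accepted
w3: TRAP → REST → REST → RUN → REST → REST → SEEK → SEEK → SEEK → OPEN → SHUT → SHUT → SHUT → SEEK → OPEN → SHUT → TRAP → REST → SEEK → OPEN → SEEK  → end SEEK, accepted
w4: TRAP → TRAP → RUN → TRAP → TRAP → TRAP → TRAP → REST → REST → REST → REST → RUN → SEEK → OPEN → TRAP → TRAP → REST → RUN → REST → RUN  → end RUN, rejected
w5: TRAP → REST → REST → RUN → SEEK → OPEN → SEEK → OPEN → SEEK → OPEN → TRAP → REST → SEEK → OPEN → SEEK → OPEN → TRAP → REST → REST → REST → REST → RUN  → end RUN, rejected

w1, w2, w3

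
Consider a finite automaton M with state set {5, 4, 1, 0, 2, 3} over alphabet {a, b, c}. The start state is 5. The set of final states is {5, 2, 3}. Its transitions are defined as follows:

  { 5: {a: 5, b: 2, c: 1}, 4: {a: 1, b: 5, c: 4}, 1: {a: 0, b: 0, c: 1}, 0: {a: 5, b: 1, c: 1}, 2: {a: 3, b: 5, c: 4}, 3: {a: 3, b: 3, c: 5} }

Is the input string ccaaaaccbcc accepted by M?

Trace: 5 -c-> 1 -c-> 1 -a-> 0 -a-> 5 -a-> 5 -a-> 5 -c-> 1 -c-> 1 -b-> 0 -c-> 1 -c-> 1
End state 1 is not accepting.

No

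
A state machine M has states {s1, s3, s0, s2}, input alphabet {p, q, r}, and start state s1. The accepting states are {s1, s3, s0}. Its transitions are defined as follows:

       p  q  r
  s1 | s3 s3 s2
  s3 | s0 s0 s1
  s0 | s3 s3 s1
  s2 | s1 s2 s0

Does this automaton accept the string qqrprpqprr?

No

Trace: s1 -q-> s3 -q-> s0 -r-> s1 -p-> s3 -r-> s1 -p-> s3 -q-> s0 -p-> s3 -r-> s1 -r-> s2
End state s2 is not accepting.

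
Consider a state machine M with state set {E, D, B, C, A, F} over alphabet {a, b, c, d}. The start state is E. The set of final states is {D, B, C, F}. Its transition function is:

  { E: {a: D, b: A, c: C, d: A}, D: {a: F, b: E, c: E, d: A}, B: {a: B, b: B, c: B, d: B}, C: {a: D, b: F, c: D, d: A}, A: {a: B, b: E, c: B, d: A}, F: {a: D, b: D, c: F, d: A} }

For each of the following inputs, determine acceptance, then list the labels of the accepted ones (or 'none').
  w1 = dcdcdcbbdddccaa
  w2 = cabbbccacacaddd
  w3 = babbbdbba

w1, w3

w1: Trace: E -d-> A -c-> B -d-> B -c-> B -d-> B -c-> B -b-> B -b-> B -d-> B -d-> B -d-> B -c-> B -c-> B -a-> B -a-> B  → end B, accepted
w2: Trace: E -c-> C -a-> D -b-> E -b-> A -b-> E -c-> C -c-> D -a-> F -c-> F -a-> D -c-> E -a-> D -d-> A -d-> A -d-> A  → end A, rejected
w3: Trace: E -b-> A -a-> B -b-> B -b-> B -b-> B -d-> B -b-> B -b-> B -a-> B  → end B, accepted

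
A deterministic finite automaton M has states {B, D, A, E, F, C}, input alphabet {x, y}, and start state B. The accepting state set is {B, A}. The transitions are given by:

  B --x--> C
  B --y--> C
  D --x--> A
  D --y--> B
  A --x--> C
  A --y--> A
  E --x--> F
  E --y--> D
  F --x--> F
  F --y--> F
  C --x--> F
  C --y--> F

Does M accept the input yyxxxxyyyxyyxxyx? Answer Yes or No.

B → C → F → F → F → F → F → F → F → F → F → F → F → F → F → F → F
End state F is not accepting.

No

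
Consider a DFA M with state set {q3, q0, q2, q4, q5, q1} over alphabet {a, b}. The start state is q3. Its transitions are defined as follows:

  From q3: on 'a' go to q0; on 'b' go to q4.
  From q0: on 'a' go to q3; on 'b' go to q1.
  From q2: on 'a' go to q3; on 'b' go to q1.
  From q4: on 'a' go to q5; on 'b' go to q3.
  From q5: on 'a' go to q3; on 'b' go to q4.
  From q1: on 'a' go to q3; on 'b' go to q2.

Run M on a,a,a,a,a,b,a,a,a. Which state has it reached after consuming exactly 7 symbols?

q3

q3 → q0 → q3 → q0 → q3 → q0 → q1 → q3
After 7 symbols: q3.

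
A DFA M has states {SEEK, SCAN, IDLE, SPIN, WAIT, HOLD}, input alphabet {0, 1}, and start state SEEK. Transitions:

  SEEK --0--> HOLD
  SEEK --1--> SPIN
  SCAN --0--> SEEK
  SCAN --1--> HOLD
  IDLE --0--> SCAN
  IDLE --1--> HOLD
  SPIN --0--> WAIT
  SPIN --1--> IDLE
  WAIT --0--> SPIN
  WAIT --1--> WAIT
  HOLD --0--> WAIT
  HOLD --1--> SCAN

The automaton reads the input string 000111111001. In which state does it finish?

IDLE

start at SEEK
read '0': SEEK → HOLD
read '0': HOLD → WAIT
read '0': WAIT → SPIN
read '1': SPIN → IDLE
read '1': IDLE → HOLD
read '1': HOLD → SCAN
read '1': SCAN → HOLD
read '1': HOLD → SCAN
read '1': SCAN → HOLD
read '0': HOLD → WAIT
read '0': WAIT → SPIN
read '1': SPIN → IDLE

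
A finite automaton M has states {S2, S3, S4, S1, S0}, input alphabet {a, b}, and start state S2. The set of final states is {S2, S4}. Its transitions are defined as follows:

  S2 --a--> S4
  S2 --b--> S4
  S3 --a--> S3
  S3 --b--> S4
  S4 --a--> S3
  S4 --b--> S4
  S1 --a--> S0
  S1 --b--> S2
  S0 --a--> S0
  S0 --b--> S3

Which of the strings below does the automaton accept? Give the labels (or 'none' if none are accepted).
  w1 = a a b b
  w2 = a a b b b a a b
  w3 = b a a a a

w1: S2 → S4 → S3 → S4 → S4  → end S4, accepted
w2: S2 → S4 → S3 → S4 → S4 → S4 → S3 → S3 → S4  → end S4, accepted
w3: S2 → S4 → S3 → S3 → S3 → S3  → end S3, rejected

w1, w2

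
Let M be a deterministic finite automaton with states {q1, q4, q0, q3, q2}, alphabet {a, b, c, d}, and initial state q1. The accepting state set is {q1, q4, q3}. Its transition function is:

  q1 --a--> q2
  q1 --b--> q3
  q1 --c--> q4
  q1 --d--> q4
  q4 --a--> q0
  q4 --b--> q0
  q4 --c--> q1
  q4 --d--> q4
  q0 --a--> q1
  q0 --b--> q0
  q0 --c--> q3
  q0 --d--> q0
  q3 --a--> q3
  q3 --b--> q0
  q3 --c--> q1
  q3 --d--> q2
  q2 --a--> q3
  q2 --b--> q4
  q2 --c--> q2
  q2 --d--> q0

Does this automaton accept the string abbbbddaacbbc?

Trace: q1 -a-> q2 -b-> q4 -b-> q0 -b-> q0 -b-> q0 -d-> q0 -d-> q0 -a-> q1 -a-> q2 -c-> q2 -b-> q4 -b-> q0 -c-> q3
End state q3 is accepting.

Yes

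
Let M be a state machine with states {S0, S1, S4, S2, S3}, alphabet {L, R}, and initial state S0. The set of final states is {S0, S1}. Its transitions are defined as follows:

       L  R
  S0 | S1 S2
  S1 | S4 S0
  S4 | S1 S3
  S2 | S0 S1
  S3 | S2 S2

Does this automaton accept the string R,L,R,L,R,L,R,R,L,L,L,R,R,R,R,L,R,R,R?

Trace: S0 -R-> S2 -L-> S0 -R-> S2 -L-> S0 -R-> S2 -L-> S0 -R-> S2 -R-> S1 -L-> S4 -L-> S1 -L-> S4 -R-> S3 -R-> S2 -R-> S1 -R-> S0 -L-> S1 -R-> S0 -R-> S2 -R-> S1
End state S1 is accepting.

Yes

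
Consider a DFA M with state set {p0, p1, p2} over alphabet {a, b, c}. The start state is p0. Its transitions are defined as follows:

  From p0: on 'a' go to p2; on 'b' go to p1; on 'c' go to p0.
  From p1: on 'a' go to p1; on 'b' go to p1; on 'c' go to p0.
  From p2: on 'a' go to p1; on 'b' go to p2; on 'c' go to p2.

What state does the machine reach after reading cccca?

p0 → p0 → p0 → p0 → p0 → p2

p2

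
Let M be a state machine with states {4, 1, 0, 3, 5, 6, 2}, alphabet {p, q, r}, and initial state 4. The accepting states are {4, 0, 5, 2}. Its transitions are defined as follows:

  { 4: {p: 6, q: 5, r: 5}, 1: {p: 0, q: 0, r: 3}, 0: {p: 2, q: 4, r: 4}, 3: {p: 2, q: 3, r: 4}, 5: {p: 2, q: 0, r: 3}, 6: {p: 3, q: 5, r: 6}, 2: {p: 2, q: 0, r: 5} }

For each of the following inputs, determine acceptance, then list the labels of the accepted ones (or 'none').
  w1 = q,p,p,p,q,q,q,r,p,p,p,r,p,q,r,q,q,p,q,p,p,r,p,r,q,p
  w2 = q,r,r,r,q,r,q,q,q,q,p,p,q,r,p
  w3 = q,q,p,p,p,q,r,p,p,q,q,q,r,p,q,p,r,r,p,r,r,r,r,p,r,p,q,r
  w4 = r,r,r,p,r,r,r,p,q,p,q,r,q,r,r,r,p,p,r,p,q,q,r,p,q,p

w1: Trace: 4 -q-> 5 -p-> 2 -p-> 2 -p-> 2 -q-> 0 -q-> 4 -q-> 5 -r-> 3 -p-> 2 -p-> 2 -p-> 2 -r-> 5 -p-> 2 -q-> 0 -r-> 4 -q-> 5 -q-> 0 -p-> 2 -q-> 0 -p-> 2 -p-> 2 -r-> 5 -p-> 2 -r-> 5 -q-> 0 -p-> 2  → end 2, accepted
w2: Trace: 4 -q-> 5 -r-> 3 -r-> 4 -r-> 5 -q-> 0 -r-> 4 -q-> 5 -q-> 0 -q-> 4 -q-> 5 -p-> 2 -p-> 2 -q-> 0 -r-> 4 -p-> 6  → end 6, rejected
w3: Trace: 4 -q-> 5 -q-> 0 -p-> 2 -p-> 2 -p-> 2 -q-> 0 -r-> 4 -p-> 6 -p-> 3 -q-> 3 -q-> 3 -q-> 3 -r-> 4 -p-> 6 -q-> 5 -p-> 2 -r-> 5 -r-> 3 -p-> 2 -r-> 5 -r-> 3 -r-> 4 -r-> 5 -p-> 2 -r-> 5 -p-> 2 -q-> 0 -r-> 4  → end 4, accepted
w4: Trace: 4 -r-> 5 -r-> 3 -r-> 4 -p-> 6 -r-> 6 -r-> 6 -r-> 6 -p-> 3 -q-> 3 -p-> 2 -q-> 0 -r-> 4 -q-> 5 -r-> 3 -r-> 4 -r-> 5 -p-> 2 -p-> 2 -r-> 5 -p-> 2 -q-> 0 -q-> 4 -r-> 5 -p-> 2 -q-> 0 -p-> 2  → end 2, accepted

w1, w3, w4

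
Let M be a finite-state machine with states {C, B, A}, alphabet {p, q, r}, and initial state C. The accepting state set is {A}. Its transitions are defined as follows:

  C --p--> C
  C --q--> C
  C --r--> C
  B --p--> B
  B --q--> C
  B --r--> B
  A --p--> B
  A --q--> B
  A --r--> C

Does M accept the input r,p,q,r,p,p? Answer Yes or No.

No

C → C → C → C → C → C → C
End state C is not accepting.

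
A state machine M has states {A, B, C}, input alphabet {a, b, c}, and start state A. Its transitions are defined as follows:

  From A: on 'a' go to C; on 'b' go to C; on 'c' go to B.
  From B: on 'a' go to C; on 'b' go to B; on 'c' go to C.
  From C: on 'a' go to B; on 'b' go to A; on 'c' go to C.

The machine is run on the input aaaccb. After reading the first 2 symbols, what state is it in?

Trace: A -a-> C -a-> B
After 2 symbols: B.

B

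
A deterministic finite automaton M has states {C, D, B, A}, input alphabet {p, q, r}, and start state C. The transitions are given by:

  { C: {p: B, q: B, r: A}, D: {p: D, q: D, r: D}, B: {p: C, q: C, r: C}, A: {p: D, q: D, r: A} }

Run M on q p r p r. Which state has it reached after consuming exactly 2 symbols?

C

start at C
read 'q': C → B
read 'p': B → C
After 2 symbols: C.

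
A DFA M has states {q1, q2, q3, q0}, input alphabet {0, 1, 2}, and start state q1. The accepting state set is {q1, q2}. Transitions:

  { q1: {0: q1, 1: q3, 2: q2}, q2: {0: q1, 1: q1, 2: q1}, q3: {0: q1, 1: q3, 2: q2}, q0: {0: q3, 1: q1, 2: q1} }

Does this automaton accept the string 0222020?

Yes

q1 → q1 → q2 → q1 → q2 → q1 → q2 → q1
End state q1 is accepting.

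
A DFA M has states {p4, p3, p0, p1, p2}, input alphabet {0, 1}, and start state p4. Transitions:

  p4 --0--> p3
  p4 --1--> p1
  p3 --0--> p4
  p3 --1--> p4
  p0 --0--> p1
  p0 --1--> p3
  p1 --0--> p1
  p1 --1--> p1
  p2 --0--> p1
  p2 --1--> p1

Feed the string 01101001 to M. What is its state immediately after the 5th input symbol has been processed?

Trace: p4 -0-> p3 -1-> p4 -1-> p1 -0-> p1 -1-> p1
After 5 symbols: p1.

p1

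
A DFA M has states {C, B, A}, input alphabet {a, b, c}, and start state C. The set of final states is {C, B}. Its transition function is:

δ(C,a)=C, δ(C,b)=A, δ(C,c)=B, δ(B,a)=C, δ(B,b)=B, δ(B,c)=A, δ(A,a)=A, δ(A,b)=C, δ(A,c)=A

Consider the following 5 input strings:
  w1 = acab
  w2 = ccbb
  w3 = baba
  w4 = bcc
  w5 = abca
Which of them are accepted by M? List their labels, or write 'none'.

w3

w1:
  start at C
  read 'a': C → C
  read 'c': C → B
  read 'a': B → C
  read 'b': C → A
  end A, rejected
w2:
  start at C
  read 'c': C → B
  read 'c': B → A
  read 'b': A → C
  read 'b': C → A
  end A, rejected
w3:
  start at C
  read 'b': C → A
  read 'a': A → A
  read 'b': A → C
  read 'a': C → C
  end C, accepted
w4:
  start at C
  read 'b': C → A
  read 'c': A → A
  read 'c': A → A
  end A, rejected
w5:
  start at C
  read 'a': C → C
  read 'b': C → A
  read 'c': A → A
  read 'a': A → A
  end A, rejected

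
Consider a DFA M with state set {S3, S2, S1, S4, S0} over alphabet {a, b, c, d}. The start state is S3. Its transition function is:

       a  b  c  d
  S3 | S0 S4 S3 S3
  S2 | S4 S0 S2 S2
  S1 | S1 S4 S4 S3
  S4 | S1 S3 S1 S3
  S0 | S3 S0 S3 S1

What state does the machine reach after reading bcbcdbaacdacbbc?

start at S3
read 'b': S3 → S4
read 'c': S4 → S1
read 'b': S1 → S4
read 'c': S4 → S1
read 'd': S1 → S3
read 'b': S3 → S4
read 'a': S4 → S1
read 'a': S1 → S1
read 'c': S1 → S4
read 'd': S4 → S3
read 'a': S3 → S0
read 'c': S0 → S3
read 'b': S3 → S4
read 'b': S4 → S3
read 'c': S3 → S3

S3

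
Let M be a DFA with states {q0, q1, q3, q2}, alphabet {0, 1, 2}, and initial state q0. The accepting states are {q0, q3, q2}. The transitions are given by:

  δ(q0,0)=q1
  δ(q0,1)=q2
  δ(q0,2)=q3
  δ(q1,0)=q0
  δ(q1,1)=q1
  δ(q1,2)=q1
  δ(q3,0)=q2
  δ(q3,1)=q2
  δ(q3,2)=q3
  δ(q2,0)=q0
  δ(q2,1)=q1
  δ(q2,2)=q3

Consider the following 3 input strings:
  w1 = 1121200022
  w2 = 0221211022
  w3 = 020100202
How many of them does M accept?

w1: q0 → q2 → q1 → q1 → q1 → q1 → q0 → q1 → q0 → q3 → q3  → end q3, accepted
w2: q0 → q1 → q1 → q1 → q1 → q1 → q1 → q1 → q0 → q3 → q3  → end q3, accepted
w3: q0 → q1 → q1 → q0 → q2 → q0 → q1 → q1 → q0 → q3  → end q3, accepted

3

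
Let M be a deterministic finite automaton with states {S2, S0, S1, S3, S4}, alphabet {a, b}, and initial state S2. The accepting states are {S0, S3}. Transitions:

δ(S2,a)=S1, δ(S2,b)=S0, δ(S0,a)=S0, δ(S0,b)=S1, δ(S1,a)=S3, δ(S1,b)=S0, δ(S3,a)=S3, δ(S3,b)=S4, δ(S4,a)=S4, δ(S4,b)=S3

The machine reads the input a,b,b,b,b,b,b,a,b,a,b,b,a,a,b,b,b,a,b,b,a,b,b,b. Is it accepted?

S2 → S1 → S0 → S1 → S0 → S1 → S0 → S1 → S3 → S4 → S4 → S3 → S4 → S4 → S4 → S3 → S4 → S3 → S3 → S4 → S3 → S3 → S4 → S3 → S4
End state S4 is not accepting.

No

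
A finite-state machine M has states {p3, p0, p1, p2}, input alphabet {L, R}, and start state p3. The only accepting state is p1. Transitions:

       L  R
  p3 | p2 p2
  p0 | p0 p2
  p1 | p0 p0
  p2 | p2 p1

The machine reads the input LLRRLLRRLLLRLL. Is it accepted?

No

p3 → p2 → p2 → p1 → p0 → p0 → p0 → p2 → p1 → p0 → p0 → p0 → p2 → p2 → p2
End state p2 is not accepting.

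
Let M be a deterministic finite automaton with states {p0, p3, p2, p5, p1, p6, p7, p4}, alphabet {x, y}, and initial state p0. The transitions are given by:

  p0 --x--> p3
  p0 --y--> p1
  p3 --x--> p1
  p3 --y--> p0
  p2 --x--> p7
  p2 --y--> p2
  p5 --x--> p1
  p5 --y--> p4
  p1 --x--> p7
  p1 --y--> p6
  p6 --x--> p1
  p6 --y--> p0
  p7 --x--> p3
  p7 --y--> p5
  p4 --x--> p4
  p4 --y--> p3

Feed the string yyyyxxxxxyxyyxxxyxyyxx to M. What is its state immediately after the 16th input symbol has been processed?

p0 → p1 → p6 → p0 → p1 → p7 → p3 → p1 → p7 → p3 → p0 → p3 → p0 → p1 → p7 → p3 → p1
After 16 symbols: p1.

p1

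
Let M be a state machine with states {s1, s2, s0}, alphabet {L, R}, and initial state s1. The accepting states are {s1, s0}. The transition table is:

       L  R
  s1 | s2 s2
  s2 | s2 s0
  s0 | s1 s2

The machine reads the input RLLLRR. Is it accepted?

No

start at s1
read 'R': s1 → s2
read 'L': s2 → s2
read 'L': s2 → s2
read 'L': s2 → s2
read 'R': s2 → s0
read 'R': s0 → s2
End state s2 is not accepting.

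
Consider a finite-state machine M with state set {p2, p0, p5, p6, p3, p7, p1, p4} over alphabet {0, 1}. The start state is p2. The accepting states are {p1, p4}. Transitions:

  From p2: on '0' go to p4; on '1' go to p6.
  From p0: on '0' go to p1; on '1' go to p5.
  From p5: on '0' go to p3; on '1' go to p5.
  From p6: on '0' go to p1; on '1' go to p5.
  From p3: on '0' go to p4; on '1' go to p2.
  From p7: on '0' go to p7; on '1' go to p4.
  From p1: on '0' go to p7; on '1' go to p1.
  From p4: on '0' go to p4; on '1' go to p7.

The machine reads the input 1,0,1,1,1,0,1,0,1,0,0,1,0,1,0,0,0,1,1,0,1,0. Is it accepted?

Trace: p2 -1-> p6 -0-> p1 -1-> p1 -1-> p1 -1-> p1 -0-> p7 -1-> p4 -0-> p4 -1-> p7 -0-> p7 -0-> p7 -1-> p4 -0-> p4 -1-> p7 -0-> p7 -0-> p7 -0-> p7 -1-> p4 -1-> p7 -0-> p7 -1-> p4 -0-> p4
End state p4 is accepting.

Yes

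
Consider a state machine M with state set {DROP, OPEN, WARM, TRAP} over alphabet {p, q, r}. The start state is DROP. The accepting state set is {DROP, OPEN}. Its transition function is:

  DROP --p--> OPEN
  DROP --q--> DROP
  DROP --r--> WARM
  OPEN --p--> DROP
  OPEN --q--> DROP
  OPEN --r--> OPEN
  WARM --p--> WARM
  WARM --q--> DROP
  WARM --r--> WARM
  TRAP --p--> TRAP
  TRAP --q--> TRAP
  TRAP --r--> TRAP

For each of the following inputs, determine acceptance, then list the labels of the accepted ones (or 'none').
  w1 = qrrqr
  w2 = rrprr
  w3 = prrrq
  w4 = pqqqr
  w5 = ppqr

w1:
  start at DROP
  read 'q': DROP → DROP
  read 'r': DROP → WARM
  read 'r': WARM → WARM
  read 'q': WARM → DROP
  read 'r': DROP → WARM
  end WARM, rejected
w2:
  start at DROP
  read 'r': DROP → WARM
  read 'r': WARM → WARM
  read 'p': WARM → WARM
  read 'r': WARM → WARM
  read 'r': WARM → WARM
  end WARM, rejected
w3:
  start at DROP
  read 'p': DROP → OPEN
  read 'r': OPEN → OPEN
  read 'r': OPEN → OPEN
  read 'r': OPEN → OPEN
  read 'q': OPEN → DROP
  end DROP, accepted
w4:
  start at DROP
  read 'p': DROP → OPEN
  read 'q': OPEN → DROP
  read 'q': DROP → DROP
  read 'q': DROP → DROP
  read 'r': DROP → WARM
  end WARM, rejected
w5:
  start at DROP
  read 'p': DROP → OPEN
  read 'p': OPEN → DROP
  read 'q': DROP → DROP
  read 'r': DROP → WARM
  end WARM, rejected

w3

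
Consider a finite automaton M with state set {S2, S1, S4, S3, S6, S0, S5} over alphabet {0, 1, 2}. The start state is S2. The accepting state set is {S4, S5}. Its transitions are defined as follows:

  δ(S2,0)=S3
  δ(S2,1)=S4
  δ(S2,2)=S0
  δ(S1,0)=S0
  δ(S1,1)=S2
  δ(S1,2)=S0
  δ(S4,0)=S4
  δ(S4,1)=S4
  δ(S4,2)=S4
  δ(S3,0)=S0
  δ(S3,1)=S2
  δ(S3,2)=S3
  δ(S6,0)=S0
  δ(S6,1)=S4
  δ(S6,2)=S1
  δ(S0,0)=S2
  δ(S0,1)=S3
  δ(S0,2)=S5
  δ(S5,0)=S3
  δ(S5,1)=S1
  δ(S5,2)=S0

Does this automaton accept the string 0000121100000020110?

Trace: S2 -0-> S3 -0-> S0 -0-> S2 -0-> S3 -1-> S2 -2-> S0 -1-> S3 -1-> S2 -0-> S3 -0-> S0 -0-> S2 -0-> S3 -0-> S0 -0-> S2 -2-> S0 -0-> S2 -1-> S4 -1-> S4 -0-> S4
End state S4 is accepting.

Yes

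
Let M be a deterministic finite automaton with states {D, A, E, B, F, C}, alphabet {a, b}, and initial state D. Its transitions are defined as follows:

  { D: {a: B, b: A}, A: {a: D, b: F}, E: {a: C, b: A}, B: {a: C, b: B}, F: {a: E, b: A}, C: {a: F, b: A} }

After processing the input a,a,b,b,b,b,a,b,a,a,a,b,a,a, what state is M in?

D → B → C → A → F → A → F → E → A → D → B → C → A → D → B

B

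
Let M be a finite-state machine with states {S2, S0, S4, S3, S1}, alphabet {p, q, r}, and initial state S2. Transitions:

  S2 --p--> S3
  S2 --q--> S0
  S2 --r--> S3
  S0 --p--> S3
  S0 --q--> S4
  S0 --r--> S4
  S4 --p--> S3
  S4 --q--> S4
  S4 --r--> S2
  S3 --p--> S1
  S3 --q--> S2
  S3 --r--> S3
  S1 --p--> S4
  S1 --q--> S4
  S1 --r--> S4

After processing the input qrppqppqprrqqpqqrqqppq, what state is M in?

start at S2
read 'q': S2 → S0
read 'r': S0 → S4
read 'p': S4 → S3
read 'p': S3 → S1
read 'q': S1 → S4
read 'p': S4 → S3
read 'p': S3 → S1
read 'q': S1 → S4
read 'p': S4 → S3
read 'r': S3 → S3
read 'r': S3 → S3
read 'q': S3 → S2
read 'q': S2 → S0
read 'p': S0 → S3
read 'q': S3 → S2
read 'q': S2 → S0
read 'r': S0 → S4
read 'q': S4 → S4
read 'q': S4 → S4
read 'p': S4 → S3
read 'p': S3 → S1
read 'q': S1 → S4

S4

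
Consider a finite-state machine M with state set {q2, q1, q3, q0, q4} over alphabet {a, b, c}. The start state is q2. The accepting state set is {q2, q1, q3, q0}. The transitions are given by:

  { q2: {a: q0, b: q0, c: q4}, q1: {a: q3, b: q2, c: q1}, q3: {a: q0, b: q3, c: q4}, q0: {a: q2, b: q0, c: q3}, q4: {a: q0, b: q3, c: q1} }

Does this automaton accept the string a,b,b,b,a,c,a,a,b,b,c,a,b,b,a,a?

Yes

Trace: q2 -a-> q0 -b-> q0 -b-> q0 -b-> q0 -a-> q2 -c-> q4 -a-> q0 -a-> q2 -b-> q0 -b-> q0 -c-> q3 -a-> q0 -b-> q0 -b-> q0 -a-> q2 -a-> q0
End state q0 is accepting.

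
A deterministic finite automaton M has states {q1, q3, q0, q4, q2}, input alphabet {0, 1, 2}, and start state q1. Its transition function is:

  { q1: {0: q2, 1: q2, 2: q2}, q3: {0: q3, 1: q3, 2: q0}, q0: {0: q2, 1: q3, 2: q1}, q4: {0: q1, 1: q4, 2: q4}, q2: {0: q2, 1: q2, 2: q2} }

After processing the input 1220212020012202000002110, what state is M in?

q2

Trace: q1 -1-> q2 -2-> q2 -2-> q2 -0-> q2 -2-> q2 -1-> q2 -2-> q2 -0-> q2 -2-> q2 -0-> q2 -0-> q2 -1-> q2 -2-> q2 -2-> q2 -0-> q2 -2-> q2 -0-> q2 -0-> q2 -0-> q2 -0-> q2 -0-> q2 -2-> q2 -1-> q2 -1-> q2 -0-> q2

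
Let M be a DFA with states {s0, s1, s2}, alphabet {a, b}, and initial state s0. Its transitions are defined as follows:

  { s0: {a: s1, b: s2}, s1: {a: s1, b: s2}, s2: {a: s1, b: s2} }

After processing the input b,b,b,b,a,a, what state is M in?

Trace: s0 -b-> s2 -b-> s2 -b-> s2 -b-> s2 -a-> s1 -a-> s1

s1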